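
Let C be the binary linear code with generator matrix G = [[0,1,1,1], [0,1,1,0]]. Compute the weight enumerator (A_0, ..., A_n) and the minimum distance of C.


Weight distribution: A_0 = 1, A_1 = 1, A_2 = 1, A_3 = 1. Minimum distance d = 1.

Enumerate all 2^2 = 4 messages m ∈ F_2^2.
For each, compute codeword c = mG in F_2^4, then tally its weight.
  m = 00 → c = 0000, weight = 0.
  m = 10 → c = 0111, weight = 3.
  m = 01 → c = 0110, weight = 2.
  m = 11 → c = 0001, weight = 1.
Tally weights:
  weight 0: 1 codewords.
  weight 1: 1 codewords.
  weight 2: 1 codewords.
  weight 3: 1 codewords.
Minimum distance d = smallest w > 0 with A_w > 0 = 1.
Sanity: Σ A_w = 4 = 2^2 = 4 ✓.


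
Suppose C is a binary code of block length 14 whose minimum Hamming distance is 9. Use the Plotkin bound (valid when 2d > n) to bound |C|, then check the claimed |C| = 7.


Plotkin bound M ≤ 4; given |C| = 7 > bound (violated).

Check applicability: 2d = 18, n = 14.
2d − n = 4 > 0, so Plotkin applies.
Compute d/(2d−n) = 9/4 ≈ 2.2500.
⌊d/(2d−n)⌋ = 2.
Plotkin bound: M ≤ 2·2 = 4.
Given |C| = 7, check: VIOLATED.
This |C| is above the Plotkin bound, so no binary code with n = 14, d = 9 and 7 codewords exists.


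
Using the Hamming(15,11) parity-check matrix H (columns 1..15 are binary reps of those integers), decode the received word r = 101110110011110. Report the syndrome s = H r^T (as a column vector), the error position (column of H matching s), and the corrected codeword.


s = (1, 0, 0, 0)^T, error position = 8, corrected codeword c = 101110100011110

Compute s = H r^T mod 2 one row at a time:
  s_1 = 1 + 0 + 0 + 1 + 1 + 1 + 1 + 0 = 5 ≡ 1 (mod 2).
  s_2 = 1 + 1 + 0 + 1 + 1 + 1 + 1 + 0 = 6 ≡ 0 (mod 2).
  s_3 = 0 + 1 + 0 + 1 + 0 + 1 + 1 + 0 = 4 ≡ 0 (mod 2).
  s_4 = 1 + 1 + 1 + 1 + 0 + 1 + 1 + 0 = 6 ≡ 0 (mod 2).
s = (1, 0, 0, 0)^T — this equals column 8 of H (binary 1000), so error is at position 8.
Correct: flip bit 8 of r = 101110110011110 to get c = 101110100011110.


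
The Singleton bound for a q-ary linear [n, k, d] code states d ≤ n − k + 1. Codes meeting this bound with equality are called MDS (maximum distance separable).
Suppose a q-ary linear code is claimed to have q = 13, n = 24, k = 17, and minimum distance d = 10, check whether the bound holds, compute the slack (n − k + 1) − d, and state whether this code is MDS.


Singleton RHS = n − k + 1 = 8, slack = -2, bound violated (no such code; not MDS).

Singleton bound: d ≤ n − k + 1.
Here n = 24, k = 17, so n − k + 1 = 8.
Given d = 10, check d ≤ 8: NO.
Slack = (n − k + 1) − d = -2.
The slack is negative: d = 10 exceeds n − k + 1 = 8 by 2, so the Singleton bound is violated and no linear [24, 17, 10]_13 code can exist. In particular it is not MDS (MDS requires d = n − k + 1 exactly).
Description: the claimed parameters are [24, 17, 10]_13; such a code would be impossible (violates the Singleton bound).


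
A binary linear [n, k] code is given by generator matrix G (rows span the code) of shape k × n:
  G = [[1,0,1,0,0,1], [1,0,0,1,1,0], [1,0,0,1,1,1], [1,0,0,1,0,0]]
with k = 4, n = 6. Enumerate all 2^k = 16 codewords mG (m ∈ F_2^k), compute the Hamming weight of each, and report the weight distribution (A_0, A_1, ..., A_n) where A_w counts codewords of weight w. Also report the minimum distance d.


Weight distribution: A_0 = 1, A_1 = 2, A_2 = 4, A_3 = 6, A_4 = 3. Minimum distance d = 1.

Enumerate all 2^4 = 16 messages m ∈ F_2^4.
For each, compute codeword c = mG in F_2^6, then tally its weight.
  m = 0000 → c = 000000, weight = 0.
  m = 1000 → c = 101001, weight = 3.
  m = 0100 → c = 100110, weight = 3.
  m = 1100 → c = 001111, weight = 4.
  m = 0010 → c = 100111, weight = 4.
  m = 1010 → c = 001110, weight = 3.
  m = 0110 → c = 000001, weight = 1.
  m = 1110 → c = 101000, weight = 2.
  m = 0001 → c = 100100, weight = 2.
  m = 1001 → c = 001101, weight = 3.
  m = 0101 → c = 000010, weight = 1.
  m = 1101 → c = 101011, weight = 4.
  m = 0011 → c = 000011, weight = 2.
  m = 1011 → c = 101010, weight = 3.
  m = 0111 → c = 100101, weight = 3.
  m = 1111 → c = 001100, weight = 2.
Tally weights:
  weight 0: 1 codewords.
  weight 1: 2 codewords.
  weight 2: 4 codewords.
  weight 3: 6 codewords.
  weight 4: 3 codewords.
Minimum distance d = smallest w > 0 with A_w > 0 = 1.
Sanity: Σ A_w = 16 = 2^4 = 16 ✓.


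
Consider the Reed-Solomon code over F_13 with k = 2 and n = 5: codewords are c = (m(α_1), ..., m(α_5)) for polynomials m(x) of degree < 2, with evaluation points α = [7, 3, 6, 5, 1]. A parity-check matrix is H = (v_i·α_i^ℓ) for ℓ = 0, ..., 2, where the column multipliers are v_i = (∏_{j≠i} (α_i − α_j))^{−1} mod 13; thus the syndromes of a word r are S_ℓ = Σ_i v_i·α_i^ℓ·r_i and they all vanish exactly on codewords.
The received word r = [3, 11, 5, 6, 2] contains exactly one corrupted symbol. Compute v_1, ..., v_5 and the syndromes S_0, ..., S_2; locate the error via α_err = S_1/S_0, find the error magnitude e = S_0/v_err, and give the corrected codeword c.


S = (4, 7, 9), error at position 4, error magnitude e = 12, c = [3, 11, 5, 7, 2].

Step 1: column multipliers v_i = (∏_{j≠i}(α_i − α_j))^{−1} mod 13.
  i = 1 (α = 7): (7−3)(7−6)(7−5)(7−1) = 4·1·2·6 = 48 ≡ 9, so v_1 = 9^{−1} = 3 (mod 13).
  i = 2 (α = 3): (3−7)(3−6)(3−5)(3−1) = (−4)·(−3)·(−2)·2 = −48 ≡ 4, so v_2 = 4^{−1} = 10 (mod 13).
  i = 3 (α = 6): (6−7)(6−3)(6−5)(6−1) = (−1)·3·1·5 = −15 ≡ 11, so v_3 = 11^{−1} = 6 (mod 13).
  i = 4 (α = 5): (5−7)(5−3)(5−6)(5−1) = (−2)·2·(−1)·4 = 16 ≡ 3, so v_4 = 3^{−1} = 9 (mod 13).
  i = 5 (α = 1): (1−7)(1−3)(1−6)(1−5) = (−6)·(−2)·(−5)·(−4) = 240 ≡ 6, so v_5 = 6^{−1} = 11 (mod 13).
  v = [3, 10, 6, 9, 11].
Step 2: syndromes of r = [3, 11, 5, 6, 2] (all sums mod 13).
  S_0 = Σ v_i r_i = 3·3 + 10·11 + 6·5 + 9·6 + 11·2 = 225 ≡ 4.
  S_1 = Σ v_i α_i r_i = 3·7·3 + 10·3·11 + 6·6·5 + 9·5·6 + 11·1·2 = 865 ≡ 7.
  α_i^2 mod 13 = [10, 9, 10, 12, 1].
  S_2 = Σ v_i α_i^2 r_i = 3·10·3 + 10·9·11 + 6·10·5 + 9·12·6 + 11·1·2 = 2050 ≡ 9.
  S = (4, 7, 9) ≠ 0, so r is not a codeword (an error is present).
Step 3: locate the error. For a single error e at position i, S_ℓ = v_i·e·α_i^ℓ, so α_err = S_1/S_0.
  S_0^{−1} = 4^{−1} = 10 (mod 13), so α_err = 7·10 = 70 ≡ 5 = α_4. Error position i = 4.
  Consistency check: S_2/S_1 = 9·2 = 18 ≡ 5 = α_err ✓ (single-error assumption holds).
Step 4: error magnitude e = S_0/v_4 = S_0·∏_{j≠4}(α_4 − α_j) = 4·3 = 12 ≡ 12 (mod 13).
Step 5: correct position 4: c_4 = r_4 − e = 6 − 12 ≡ 7 (mod 13). Hence c = [3, 11, 5, 7, 2].
  Check: interpolating c through the α_i gives m(x) = 4 + 11·x (degree < 2) with m(α_i) = c_i for every i, so c is indeed a codeword.


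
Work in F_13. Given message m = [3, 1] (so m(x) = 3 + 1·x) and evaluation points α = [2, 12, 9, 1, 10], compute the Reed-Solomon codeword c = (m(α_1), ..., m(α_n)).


c = [5, 2, 12, 4, 0]

Message polynomial: m(x) = 3 + 1·x (mod 13).
For each evaluation point α_i, compute m(α_i) mod 13:
  α_1 = 2: Horner steps 1 → 5, so m(2) = 5.
  α_2 = 12: Horner steps 1 → 2, so m(12) = 2.
  α_3 = 9: Horner steps 1 → 12, so m(9) = 12.
  α_4 = 1: Horner steps 1 → 4, so m(1) = 4.
  α_5 = 10: Horner steps 1 → 0, so m(10) = 0.
Codeword c = [5, 2, 12, 4, 0] ∈ F_13^5.


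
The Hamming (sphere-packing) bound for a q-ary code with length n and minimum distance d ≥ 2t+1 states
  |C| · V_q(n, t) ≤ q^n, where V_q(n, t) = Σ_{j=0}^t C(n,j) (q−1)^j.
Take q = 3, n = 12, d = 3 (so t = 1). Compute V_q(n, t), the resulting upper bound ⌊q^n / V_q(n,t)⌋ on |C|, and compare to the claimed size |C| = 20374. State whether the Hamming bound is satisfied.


V_q(n, t) = 25, q^n = 531441, Hamming bound = 21257, |C| = 20374 ≤ bound (satisfied).

Step 1: Compute V_q(n, t) = Σ_{j=0}^1 C(n, j) (q−1)^j.
  j = 0: C(12,0)·(2)^0 = 1·1 = 1.
  j = 1: C(12,1)·(2)^1 = 12·2 = 24.
  V_q(n, t) = 1 + 24 = 25.
Step 2: q^n = 3^12 = 531441.
Step 3: Hamming bound ⌊q^n / V_q(n,t)⌋ = ⌊531441/25⌋ = 21257.
Step 4: Compare |C| = 20374 to 21257: satisfied.
The claimed |C| lies below the Hamming bound.


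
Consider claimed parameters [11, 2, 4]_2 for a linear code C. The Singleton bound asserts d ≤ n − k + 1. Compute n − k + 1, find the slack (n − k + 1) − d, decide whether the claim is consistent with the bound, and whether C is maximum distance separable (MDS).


Singleton RHS = n − k + 1 = 10, slack = 6, bound satisfied, not MDS.

Singleton bound: d ≤ n − k + 1.
Here n = 11, k = 2, so n − k + 1 = 10.
Given d = 4, check d ≤ 10: YES.
Slack = (n − k + 1) − d = 6.
The code is NOT MDS (slack = 6 > 0).
Description: the claimed parameters are [11, 2, 4]_2; such a code would be non-MDS.


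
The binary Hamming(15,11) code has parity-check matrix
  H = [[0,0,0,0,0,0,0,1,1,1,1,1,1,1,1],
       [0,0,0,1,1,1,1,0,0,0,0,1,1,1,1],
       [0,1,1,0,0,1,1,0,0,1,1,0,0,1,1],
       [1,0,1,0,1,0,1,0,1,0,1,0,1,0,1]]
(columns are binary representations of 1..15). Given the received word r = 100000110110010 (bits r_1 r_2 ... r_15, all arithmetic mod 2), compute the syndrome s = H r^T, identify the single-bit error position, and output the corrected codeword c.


s = (0, 0, 0, 1)^T, error position = 1, corrected codeword c = 000000110110010

Compute s = H r^T mod 2 one row at a time:
  s_1 = 1 + 0 + 1 + 1 + 0 + 0 + 1 + 0 = 4 ≡ 0 (mod 2).
  s_2 = 0 + 0 + 0 + 1 + 0 + 0 + 1 + 0 = 2 ≡ 0 (mod 2).
  s_3 = 0 + 0 + 0 + 1 + 1 + 1 + 1 + 0 = 4 ≡ 0 (mod 2).
  s_4 = 1 + 0 + 0 + 1 + 0 + 1 + 0 + 0 = 3 ≡ 1 (mod 2).
s = (0, 0, 0, 1)^T — this equals column 1 of H (binary 0001), so error is at position 1.
Correct: flip bit 1 of r = 100000110110010 to get c = 000000110110010.


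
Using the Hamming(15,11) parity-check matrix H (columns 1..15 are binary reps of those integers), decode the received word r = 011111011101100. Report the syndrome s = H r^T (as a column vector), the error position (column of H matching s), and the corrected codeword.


s = (1, 1, 0, 0)^T, error position = 12, corrected codeword c = 011111011100100

Compute s = H r^T mod 2 one row at a time:
  s_1 = 1 + 1 + 1 + 0 + 1 + 1 + 0 + 0 = 5 ≡ 1 (mod 2).
  s_2 = 1 + 1 + 1 + 0 + 1 + 1 + 0 + 0 = 5 ≡ 1 (mod 2).
  s_3 = 1 + 1 + 1 + 0 + 1 + 0 + 0 + 0 = 4 ≡ 0 (mod 2).
  s_4 = 0 + 1 + 1 + 0 + 1 + 0 + 1 + 0 = 4 ≡ 0 (mod 2).
s = (1, 1, 0, 0)^T — this equals column 12 of H (binary 1100), so error is at position 12.
Correct: flip bit 12 of r = 011111011101100 to get c = 011111011100100.


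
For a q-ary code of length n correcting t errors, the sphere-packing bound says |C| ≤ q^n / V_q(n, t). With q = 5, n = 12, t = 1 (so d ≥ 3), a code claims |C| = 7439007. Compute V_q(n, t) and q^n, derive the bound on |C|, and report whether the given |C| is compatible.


V_q(n, t) = 49, q^n = 244140625, Hamming bound = 4982461, |C| = 7439007 > bound (violated).

Step 1: Compute V_q(n, t) = Σ_{j=0}^1 C(n, j) (q−1)^j.
  j = 0: C(12,0)·(4)^0 = 1·1 = 1.
  j = 1: C(12,1)·(4)^1 = 12·4 = 48.
  V_q(n, t) = 1 + 48 = 49.
Step 2: q^n = 5^12 = 244140625.
Step 3: Hamming bound ⌊q^n / V_q(n,t)⌋ = ⌊244140625/49⌋ = 4982461.
Step 4: Compare |C| = 7439007 to 4982461: violated.
The claimed |C| lies above the Hamming bound, so no 5-ary code of length 12 with d ≥ 3 can have 7439007 codewords.


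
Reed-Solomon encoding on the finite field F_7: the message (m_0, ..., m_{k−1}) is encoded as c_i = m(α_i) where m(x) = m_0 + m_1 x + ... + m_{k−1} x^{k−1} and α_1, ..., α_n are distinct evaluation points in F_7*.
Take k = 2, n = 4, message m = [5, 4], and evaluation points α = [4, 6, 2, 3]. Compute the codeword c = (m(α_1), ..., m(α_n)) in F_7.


c = [0, 1, 6, 3]

Message polynomial: m(x) = 5 + 4·x (mod 7).
For each evaluation point α_i, compute m(α_i) mod 7:
  α_1 = 4: Horner steps 4 → 0, so m(4) = 0.
  α_2 = 6: Horner steps 4 → 1, so m(6) = 1.
  α_3 = 2: Horner steps 4 → 6, so m(2) = 6.
  α_4 = 3: Horner steps 4 → 3, so m(3) = 3.
Codeword c = [0, 1, 6, 3] ∈ F_7^4.


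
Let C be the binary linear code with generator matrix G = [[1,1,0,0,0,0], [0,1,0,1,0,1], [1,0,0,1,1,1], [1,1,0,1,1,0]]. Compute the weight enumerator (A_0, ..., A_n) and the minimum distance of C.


Weight distribution: A_0 = 1, A_1 = 2, A_2 = 4, A_3 = 6, A_4 = 3. Minimum distance d = 1.

Enumerate all 2^4 = 16 messages m ∈ F_2^4.
For each, compute codeword c = mG in F_2^6, then tally its weight.
  m = 0000 → c = 000000, weight = 0.
  m = 1000 → c = 110000, weight = 2.
  m = 0100 → c = 010101, weight = 3.
  m = 1100 → c = 100101, weight = 3.
  m = 0010 → c = 100111, weight = 4.
  m = 1010 → c = 010111, weight = 4.
  m = 0110 → c = 110010, weight = 3.
  m = 1110 → c = 000010, weight = 1.
  m = 0001 → c = 110110, weight = 4.
  m = 1001 → c = 000110, weight = 2.
  m = 0101 → c = 100011, weight = 3.
  m = 1101 → c = 010011, weight = 3.
  m = 0011 → c = 010001, weight = 2.
  m = 1011 → c = 100001, weight = 2.
  m = 0111 → c = 000100, weight = 1.
  m = 1111 → c = 110100, weight = 3.
Tally weights:
  weight 0: 1 codewords.
  weight 1: 2 codewords.
  weight 2: 4 codewords.
  weight 3: 6 codewords.
  weight 4: 3 codewords.
Minimum distance d = smallest w > 0 with A_w > 0 = 1.
Sanity: Σ A_w = 16 = 2^4 = 16 ✓.


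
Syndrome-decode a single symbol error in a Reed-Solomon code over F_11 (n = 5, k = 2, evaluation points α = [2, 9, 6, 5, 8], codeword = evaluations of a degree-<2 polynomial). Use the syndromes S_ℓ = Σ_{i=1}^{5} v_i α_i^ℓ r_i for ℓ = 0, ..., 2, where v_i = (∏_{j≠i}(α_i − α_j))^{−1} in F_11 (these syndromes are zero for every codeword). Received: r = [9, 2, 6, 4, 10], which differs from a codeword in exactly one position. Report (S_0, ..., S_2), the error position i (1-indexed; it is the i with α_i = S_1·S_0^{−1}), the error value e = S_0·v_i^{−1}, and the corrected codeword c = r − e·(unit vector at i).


S = (8, 6, 10), error at position 2, error magnitude e = 1, c = [9, 1, 6, 4, 10].

Step 1: column multipliers v_i = (∏_{j≠i}(α_i − α_j))^{−1} mod 11.
  i = 1 (α = 2): (2−9)(2−6)(2−5)(2−8) = (−7)·(−4)·(−3)·(−6) = 504 ≡ 9, so v_1 = 9^{−1} = 5 (mod 11).
  i = 2 (α = 9): (9−2)(9−6)(9−5)(9−8) = 7·3·4·1 = 84 ≡ 7, so v_2 = 7^{−1} = 8 (mod 11).
  i = 3 (α = 6): (6−2)(6−9)(6−5)(6−8) = 4·(−3)·1·(−2) = 24 ≡ 2, so v_3 = 2^{−1} = 6 (mod 11).
  i = 4 (α = 5): (5−2)(5−9)(5−6)(5−8) = 3·(−4)·(−1)·(−3) = −36 ≡ 8, so v_4 = 8^{−1} = 7 (mod 11).
  i = 5 (α = 8): (8−2)(8−9)(8−6)(8−5) = 6·(−1)·2·3 = −36 ≡ 8, so v_5 = 8^{−1} = 7 (mod 11).
  v = [5, 8, 6, 7, 7].
Step 2: syndromes of r = [9, 2, 6, 4, 10] (all sums mod 11).
  S_0 = Σ v_i r_i = 5·9 + 8·2 + 6·6 + 7·4 + 7·10 = 195 ≡ 8.
  S_1 = Σ v_i α_i r_i = 5·2·9 + 8·9·2 + 6·6·6 + 7·5·4 + 7·8·10 = 1150 ≡ 6.
  α_i^2 mod 11 = [4, 4, 3, 3, 9].
  S_2 = Σ v_i α_i^2 r_i = 5·4·9 + 8·4·2 + 6·3·6 + 7·3·4 + 7·9·10 = 1066 ≡ 10.
  S = (8, 6, 10) ≠ 0, so r is not a codeword (an error is present).
Step 3: locate the error. For a single error e at position i, S_ℓ = v_i·e·α_i^ℓ, so α_err = S_1/S_0.
  S_0^{−1} = 8^{−1} = 7 (mod 11), so α_err = 6·7 = 42 ≡ 9 = α_2. Error position i = 2.
  Consistency check: S_2/S_1 = 10·2 = 20 ≡ 9 = α_err ✓ (single-error assumption holds).
Step 4: error magnitude e = S_0/v_2 = S_0·∏_{j≠2}(α_2 − α_j) = 8·7 = 56 ≡ 1 (mod 11).
Step 5: correct position 2: c_2 = r_2 − e = 2 − 1 ≡ 1 (mod 11). Hence c = [9, 1, 6, 4, 10].
  Check: interpolating c through the α_i gives m(x) = 5 + 2·x (degree < 2) with m(α_i) = c_i for every i, so c is indeed a codeword.


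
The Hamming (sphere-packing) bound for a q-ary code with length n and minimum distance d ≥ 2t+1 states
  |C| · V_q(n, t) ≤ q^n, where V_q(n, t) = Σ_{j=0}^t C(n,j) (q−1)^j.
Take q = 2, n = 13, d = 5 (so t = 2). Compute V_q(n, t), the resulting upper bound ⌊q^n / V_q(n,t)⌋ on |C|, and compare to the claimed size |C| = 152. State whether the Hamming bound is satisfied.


V_q(n, t) = 92, q^n = 8192, Hamming bound = 89, |C| = 152 > bound (violated).

Step 1: Compute V_q(n, t) = Σ_{j=0}^2 C(n, j) (q−1)^j.
  j = 0: C(13,0)·(1)^0 = 1·1 = 1.
  j = 1: C(13,1)·(1)^1 = 13·1 = 13.
  j = 2: C(13,2)·(1)^2 = 78·1 = 78.
  V_q(n, t) = 1 + 13 + 78 = 92.
Step 2: q^n = 2^13 = 8192.
Step 3: Hamming bound ⌊q^n / V_q(n,t)⌋ = ⌊8192/92⌋ = 89.
Step 4: Compare |C| = 152 to 89: violated.
The claimed |C| lies above the Hamming bound, so no 2-ary code of length 13 with d ≥ 5 can have 152 codewords.


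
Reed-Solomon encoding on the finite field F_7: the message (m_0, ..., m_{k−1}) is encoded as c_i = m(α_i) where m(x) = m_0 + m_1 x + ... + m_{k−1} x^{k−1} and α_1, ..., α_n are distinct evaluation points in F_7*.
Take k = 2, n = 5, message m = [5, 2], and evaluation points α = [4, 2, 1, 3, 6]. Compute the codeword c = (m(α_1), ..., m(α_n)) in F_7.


c = [6, 2, 0, 4, 3]

Message polynomial: m(x) = 5 + 2·x (mod 7).
For each evaluation point α_i, compute m(α_i) mod 7:
  α_1 = 4: Horner steps 2 → 6, so m(4) = 6.
  α_2 = 2: Horner steps 2 → 2, so m(2) = 2.
  α_3 = 1: Horner steps 2 → 0, so m(1) = 0.
  α_4 = 3: Horner steps 2 → 4, so m(3) = 4.
  α_5 = 6: Horner steps 2 → 3, so m(6) = 3.
Codeword c = [6, 2, 0, 4, 3] ∈ F_7^5.


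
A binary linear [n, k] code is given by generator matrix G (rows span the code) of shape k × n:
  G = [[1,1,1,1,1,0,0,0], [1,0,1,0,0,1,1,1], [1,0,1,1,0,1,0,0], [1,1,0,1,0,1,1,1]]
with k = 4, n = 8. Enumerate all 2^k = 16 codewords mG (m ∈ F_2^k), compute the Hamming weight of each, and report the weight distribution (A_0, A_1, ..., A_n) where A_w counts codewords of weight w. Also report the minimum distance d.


Weight distribution: A_0 = 1, A_2 = 1, A_3 = 4, A_4 = 3, A_5 = 4, A_6 = 3. Minimum distance d = 2.

Enumerate all 2^4 = 16 messages m ∈ F_2^4.
For each, compute codeword c = mG in F_2^8, then tally its weight.
  m = 0000 → c = 00000000, weight = 0.
  m = 1000 → c = 11111000, weight = 5.
  m = 0100 → c = 10100111, weight = 5.
  m = 1100 → c = 01011111, weight = 6.
  m = 0010 → c = 10110100, weight = 4.
  m = 1010 → c = 01001100, weight = 3.
  m = 0110 → c = 00010011, weight = 3.
  m = 1110 → c = 11101011, weight = 6.
  m = 0001 → c = 11010111, weight = 6.
  m = 1001 → c = 00101111, weight = 5.
  m = 0101 → c = 01110000, weight = 3.
  m = 1101 → c = 10001000, weight = 2.
  m = 0011 → c = 01100011, weight = 4.
  m = 1011 → c = 10011011, weight = 5.
  m = 0111 → c = 11000100, weight = 3.
  m = 1111 → c = 00111100, weight = 4.
Tally weights:
  weight 0: 1 codewords.
  weight 2: 1 codewords.
  weight 3: 4 codewords.
  weight 4: 3 codewords.
  weight 5: 4 codewords.
  weight 6: 3 codewords.
Minimum distance d = smallest w > 0 with A_w > 0 = 2.
Sanity: Σ A_w = 16 = 2^4 = 16 ✓.


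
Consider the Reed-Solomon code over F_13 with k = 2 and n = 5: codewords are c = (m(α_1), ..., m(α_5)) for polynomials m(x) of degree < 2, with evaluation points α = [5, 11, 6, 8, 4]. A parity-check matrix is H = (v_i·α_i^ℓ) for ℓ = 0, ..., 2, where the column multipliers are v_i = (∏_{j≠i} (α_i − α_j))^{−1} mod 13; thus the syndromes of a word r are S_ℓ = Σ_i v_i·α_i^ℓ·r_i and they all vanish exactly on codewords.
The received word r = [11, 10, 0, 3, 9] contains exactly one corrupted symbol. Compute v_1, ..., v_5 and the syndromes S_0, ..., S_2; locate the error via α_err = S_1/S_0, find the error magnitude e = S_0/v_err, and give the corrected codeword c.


S = (2, 3, 11), error at position 4, error magnitude e = 12, c = [11, 10, 0, 4, 9].

Step 1: column multipliers v_i = (∏_{j≠i}(α_i − α_j))^{−1} mod 13.
  i = 1 (α = 5): (5−11)(5−6)(5−8)(5−4) = (−6)·(−1)·(−3)·1 = −18 ≡ 8, so v_1 = 8^{−1} = 5 (mod 13).
  i = 2 (α = 11): (11−5)(11−6)(11−8)(11−4) = 6·5·3·7 = 630 ≡ 6, so v_2 = 6^{−1} = 11 (mod 13).
  i = 3 (α = 6): (6−5)(6−11)(6−8)(6−4) = 1·(−5)·(−2)·2 = 20 ≡ 7, so v_3 = 7^{−1} = 2 (mod 13).
  i = 4 (α = 8): (8−5)(8−11)(8−6)(8−4) = 3·(−3)·2·4 = −72 ≡ 6, so v_4 = 6^{−1} = 11 (mod 13).
  i = 5 (α = 4): (4−5)(4−11)(4−6)(4−8) = (−1)·(−7)·(−2)·(−4) = 56 ≡ 4, so v_5 = 4^{−1} = 10 (mod 13).
  v = [5, 11, 2, 11, 10].
Step 2: syndromes of r = [11, 10, 0, 3, 9] (all sums mod 13).
  S_0 = Σ v_i r_i = 5·11 + 11·10 + 2·0 + 11·3 + 10·9 = 288 ≡ 2.
  S_1 = Σ v_i α_i r_i = 5·5·11 + 11·11·10 + 2·6·0 + 11·8·3 + 10·4·9 = 2109 ≡ 3.
  α_i^2 mod 13 = [12, 4, 10, 12, 3].
  S_2 = Σ v_i α_i^2 r_i = 5·12·11 + 11·4·10 + 2·10·0 + 11·12·3 + 10·3·9 = 1766 ≡ 11.
  S = (2, 3, 11) ≠ 0, so r is not a codeword (an error is present).
Step 3: locate the error. For a single error e at position i, S_ℓ = v_i·e·α_i^ℓ, so α_err = S_1/S_0.
  S_0^{−1} = 2^{−1} = 7 (mod 13), so α_err = 3·7 = 21 ≡ 8 = α_4. Error position i = 4.
  Consistency check: S_2/S_1 = 11·9 = 99 ≡ 8 = α_err ✓ (single-error assumption holds).
Step 4: error magnitude e = S_0/v_4 = S_0·∏_{j≠4}(α_4 − α_j) = 2·6 = 12 ≡ 12 (mod 13).
Step 5: correct position 4: c_4 = r_4 − e = 3 − 12 ≡ 4 (mod 13). Hence c = [11, 10, 0, 4, 9].
  Check: interpolating c through the α_i gives m(x) = 1 + 2·x (degree < 2) with m(α_i) = c_i for every i, so c is indeed a codeword.


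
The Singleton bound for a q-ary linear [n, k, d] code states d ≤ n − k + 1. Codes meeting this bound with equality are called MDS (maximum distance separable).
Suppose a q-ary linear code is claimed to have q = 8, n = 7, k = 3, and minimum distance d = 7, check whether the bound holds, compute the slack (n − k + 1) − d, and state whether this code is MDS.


Singleton RHS = n − k + 1 = 5, slack = -2, bound violated (no such code; not MDS).

Singleton bound: d ≤ n − k + 1.
Here n = 7, k = 3, so n − k + 1 = 5.
Given d = 7, check d ≤ 5: NO.
Slack = (n − k + 1) − d = -2.
The slack is negative: d = 7 exceeds n − k + 1 = 5 by 2, so the Singleton bound is violated and no linear [7, 3, 7]_8 code can exist. In particular it is not MDS (MDS requires d = n − k + 1 exactly).
Description: the claimed parameters are [7, 3, 7]_8; such a code would be impossible (violates the Singleton bound).


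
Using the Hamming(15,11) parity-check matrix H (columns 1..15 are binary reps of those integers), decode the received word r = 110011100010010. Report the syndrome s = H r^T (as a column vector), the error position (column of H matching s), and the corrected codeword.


s = (0, 0, 1, 0)^T, error position = 2, corrected codeword c = 100011100010010

Compute s = H r^T mod 2 one row at a time:
  s_1 = 0 + 0 + 0 + 1 + 0 + 0 + 1 + 0 = 2 ≡ 0 (mod 2).
  s_2 = 0 + 1 + 1 + 1 + 0 + 0 + 1 + 0 = 4 ≡ 0 (mod 2).
  s_3 = 1 + 0 + 1 + 1 + 0 + 1 + 1 + 0 = 5 ≡ 1 (mod 2).
  s_4 = 1 + 0 + 1 + 1 + 0 + 1 + 0 + 0 = 4 ≡ 0 (mod 2).
s = (0, 0, 1, 0)^T — this equals column 2 of H (binary 0010), so error is at position 2.
Correct: flip bit 2 of r = 110011100010010 to get c = 100011100010010.


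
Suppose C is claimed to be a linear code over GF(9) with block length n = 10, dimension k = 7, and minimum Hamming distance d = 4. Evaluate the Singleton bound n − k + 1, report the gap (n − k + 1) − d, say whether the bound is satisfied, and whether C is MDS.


Singleton RHS = n − k + 1 = 4, slack = 0, bound satisfied, MDS.

Singleton bound: d ≤ n − k + 1.
Here n = 10, k = 7, so n − k + 1 = 4.
Given d = 4, check d ≤ 4: YES.
Slack = (n − k + 1) − d = 0.
The code is MDS (slack = 0).
Description: the claimed parameters are [10, 7, 4]_9; such a code would be MDS (meets Singleton bound).


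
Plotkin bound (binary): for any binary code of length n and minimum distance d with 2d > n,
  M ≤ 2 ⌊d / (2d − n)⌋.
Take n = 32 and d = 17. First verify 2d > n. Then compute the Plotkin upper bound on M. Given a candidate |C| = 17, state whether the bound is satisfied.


Plotkin bound M ≤ 16; given |C| = 17 > bound (violated).

Check applicability: 2d = 34, n = 32.
2d − n = 2 > 0, so Plotkin applies.
Compute d/(2d−n) = 17/2 ≈ 8.5000.
⌊d/(2d−n)⌋ = 8.
Plotkin bound: M ≤ 2·8 = 16.
Given |C| = 17, check: VIOLATED.
This |C| is above the Plotkin bound, so no binary code with n = 32, d = 17 and 17 codewords exists.


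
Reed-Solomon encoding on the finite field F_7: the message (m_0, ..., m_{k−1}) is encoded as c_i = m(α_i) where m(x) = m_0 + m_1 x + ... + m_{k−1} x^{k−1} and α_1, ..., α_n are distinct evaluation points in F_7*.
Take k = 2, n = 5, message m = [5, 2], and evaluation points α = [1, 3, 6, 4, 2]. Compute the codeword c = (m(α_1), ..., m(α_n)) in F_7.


c = [0, 4, 3, 6, 2]

Message polynomial: m(x) = 5 + 2·x (mod 7).
For each evaluation point α_i, compute m(α_i) mod 7:
  α_1 = 1: Horner steps 2 → 0, so m(1) = 0.
  α_2 = 3: Horner steps 2 → 4, so m(3) = 4.
  α_3 = 6: Horner steps 2 → 3, so m(6) = 3.
  α_4 = 4: Horner steps 2 → 6, so m(4) = 6.
  α_5 = 2: Horner steps 2 → 2, so m(2) = 2.
Codeword c = [0, 4, 3, 6, 2] ∈ F_7^5.


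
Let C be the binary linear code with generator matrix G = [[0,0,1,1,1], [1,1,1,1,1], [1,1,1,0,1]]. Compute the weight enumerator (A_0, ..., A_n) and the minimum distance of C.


Weight distribution: A_0 = 1, A_1 = 1, A_2 = 2, A_3 = 2, A_4 = 1, A_5 = 1. Minimum distance d = 1.

Enumerate all 2^3 = 8 messages m ∈ F_2^3.
For each, compute codeword c = mG in F_2^5, then tally its weight.
  m = 000 → c = 00000, weight = 0.
  m = 100 → c = 00111, weight = 3.
  m = 010 → c = 11111, weight = 5.
  m = 110 → c = 11000, weight = 2.
  m = 001 → c = 11101, weight = 4.
  m = 101 → c = 11010, weight = 3.
  m = 011 → c = 00010, weight = 1.
  m = 111 → c = 00101, weight = 2.
Tally weights:
  weight 0: 1 codewords.
  weight 1: 1 codewords.
  weight 2: 2 codewords.
  weight 3: 2 codewords.
  weight 4: 1 codewords.
  weight 5: 1 codewords.
Minimum distance d = smallest w > 0 with A_w > 0 = 1.
Sanity: Σ A_w = 8 = 2^3 = 8 ✓.


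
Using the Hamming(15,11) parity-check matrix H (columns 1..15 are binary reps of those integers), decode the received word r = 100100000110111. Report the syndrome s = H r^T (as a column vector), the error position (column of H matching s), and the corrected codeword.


s = (1, 0, 0, 0)^T, error position = 8, corrected codeword c = 100100010110111

Compute s = H r^T mod 2 one row at a time:
  s_1 = 0 + 0 + 1 + 1 + 0 + 1 + 1 + 1 = 5 ≡ 1 (mod 2).
  s_2 = 1 + 0 + 0 + 0 + 0 + 1 + 1 + 1 = 4 ≡ 0 (mod 2).
  s_3 = 0 + 0 + 0 + 0 + 1 + 1 + 1 + 1 = 4 ≡ 0 (mod 2).
  s_4 = 1 + 0 + 0 + 0 + 0 + 1 + 1 + 1 = 4 ≡ 0 (mod 2).
s = (1, 0, 0, 0)^T — this equals column 8 of H (binary 1000), so error is at position 8.
Correct: flip bit 8 of r = 100100000110111 to get c = 100100010110111.


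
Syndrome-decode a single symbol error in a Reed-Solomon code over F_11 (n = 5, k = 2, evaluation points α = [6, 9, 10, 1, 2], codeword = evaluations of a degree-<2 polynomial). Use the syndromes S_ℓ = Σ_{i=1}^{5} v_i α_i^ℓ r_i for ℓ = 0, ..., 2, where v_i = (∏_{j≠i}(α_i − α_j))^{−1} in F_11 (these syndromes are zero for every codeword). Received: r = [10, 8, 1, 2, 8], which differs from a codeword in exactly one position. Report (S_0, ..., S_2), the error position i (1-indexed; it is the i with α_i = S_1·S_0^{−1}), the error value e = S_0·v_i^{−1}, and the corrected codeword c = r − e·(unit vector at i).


S = (3, 5, 1), error at position 2, error magnitude e = 2, c = [10, 6, 1, 2, 8].

Step 1: column multipliers v_i = (∏_{j≠i}(α_i − α_j))^{−1} mod 11.
  i = 1 (α = 6): (6−9)(6−10)(6−1)(6−2) = (−3)·(−4)·5·4 = 240 ≡ 9, so v_1 = 9^{−1} = 5 (mod 11).
  i = 2 (α = 9): (9−6)(9−10)(9−1)(9−2) = 3·(−1)·8·7 = −168 ≡ 8, so v_2 = 8^{−1} = 7 (mod 11).
  i = 3 (α = 10): (10−6)(10−9)(10−1)(10−2) = 4·1·9·8 = 288 ≡ 2, so v_3 = 2^{−1} = 6 (mod 11).
  i = 4 (α = 1): (1−6)(1−9)(1−10)(1−2) = (−5)·(−8)·(−9)·(−1) = 360 ≡ 8, so v_4 = 8^{−1} = 7 (mod 11).
  i = 5 (α = 2): (2−6)(2−9)(2−10)(2−1) = (−4)·(−7)·(−8)·1 = −224 ≡ 7, so v_5 = 7^{−1} = 8 (mod 11).
  v = [5, 7, 6, 7, 8].
Step 2: syndromes of r = [10, 8, 1, 2, 8] (all sums mod 11).
  S_0 = Σ v_i r_i = 5·10 + 7·8 + 6·1 + 7·2 + 8·8 = 190 ≡ 3.
  S_1 = Σ v_i α_i r_i = 5·6·10 + 7·9·8 + 6·10·1 + 7·1·2 + 8·2·8 = 1006 ≡ 5.
  α_i^2 mod 11 = [3, 4, 1, 1, 4].
  S_2 = Σ v_i α_i^2 r_i = 5·3·10 + 7·4·8 + 6·1·1 + 7·1·2 + 8·4·8 = 650 ≡ 1.
  S = (3, 5, 1) ≠ 0, so r is not a codeword (an error is present).
Step 3: locate the error. For a single error e at position i, S_ℓ = v_i·e·α_i^ℓ, so α_err = S_1/S_0.
  S_0^{−1} = 3^{−1} = 4 (mod 11), so α_err = 5·4 = 20 ≡ 9 = α_2. Error position i = 2.
  Consistency check: S_2/S_1 = 1·9 = 9 ≡ 9 = α_err ✓ (single-error assumption holds).
Step 4: error magnitude e = S_0/v_2 = S_0·∏_{j≠2}(α_2 − α_j) = 3·8 = 24 ≡ 2 (mod 11).
Step 5: correct position 2: c_2 = r_2 − e = 8 − 2 ≡ 6 (mod 11). Hence c = [10, 6, 1, 2, 8].
  Check: interpolating c through the α_i gives m(x) = 7 + 6·x (degree < 2) with m(α_i) = c_i for every i, so c is indeed a codeword.


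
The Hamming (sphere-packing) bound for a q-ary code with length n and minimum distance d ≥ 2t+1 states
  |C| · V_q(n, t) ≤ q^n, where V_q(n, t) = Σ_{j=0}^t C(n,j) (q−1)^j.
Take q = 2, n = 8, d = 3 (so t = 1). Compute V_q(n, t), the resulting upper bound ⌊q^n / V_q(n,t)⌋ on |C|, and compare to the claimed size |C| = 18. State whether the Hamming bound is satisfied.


V_q(n, t) = 9, q^n = 256, Hamming bound = 28, |C| = 18 ≤ bound (satisfied).

Step 1: Compute V_q(n, t) = Σ_{j=0}^1 C(n, j) (q−1)^j.
  j = 0: C(8,0)·(1)^0 = 1·1 = 1.
  j = 1: C(8,1)·(1)^1 = 8·1 = 8.
  V_q(n, t) = 1 + 8 = 9.
Step 2: q^n = 2^8 = 256.
Step 3: Hamming bound ⌊q^n / V_q(n,t)⌋ = ⌊256/9⌋ = 28.
Step 4: Compare |C| = 18 to 28: satisfied.
The claimed |C| lies below the Hamming bound.


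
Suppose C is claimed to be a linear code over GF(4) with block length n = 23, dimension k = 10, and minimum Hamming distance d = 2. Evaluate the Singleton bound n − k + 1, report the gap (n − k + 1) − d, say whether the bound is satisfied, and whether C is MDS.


Singleton RHS = n − k + 1 = 14, slack = 12, bound satisfied, not MDS.

Singleton bound: d ≤ n − k + 1.
Here n = 23, k = 10, so n − k + 1 = 14.
Given d = 2, check d ≤ 14: YES.
Slack = (n − k + 1) − d = 12.
The code is NOT MDS (slack = 12 > 0).
Description: the claimed parameters are [23, 10, 2]_4; such a code would be non-MDS.


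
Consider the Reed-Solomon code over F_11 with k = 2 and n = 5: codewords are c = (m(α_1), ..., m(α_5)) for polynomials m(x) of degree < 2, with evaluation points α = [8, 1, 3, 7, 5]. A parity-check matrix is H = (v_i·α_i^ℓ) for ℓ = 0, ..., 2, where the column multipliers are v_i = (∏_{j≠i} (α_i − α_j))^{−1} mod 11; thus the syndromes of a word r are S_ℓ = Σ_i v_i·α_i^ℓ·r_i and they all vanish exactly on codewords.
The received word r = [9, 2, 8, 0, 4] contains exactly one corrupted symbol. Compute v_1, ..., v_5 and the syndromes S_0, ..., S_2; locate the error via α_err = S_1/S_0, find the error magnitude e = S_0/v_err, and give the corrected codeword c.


S = (2, 2, 2), error at position 2, error magnitude e = 1, c = [9, 1, 8, 0, 4].

Step 1: column multipliers v_i = (∏_{j≠i}(α_i − α_j))^{−1} mod 11.
  i = 1 (α = 8): (8−1)(8−3)(8−7)(8−5) = 7·5·1·3 = 105 ≡ 6, so v_1 = 6^{−1} = 2 (mod 11).
  i = 2 (α = 1): (1−8)(1−3)(1−7)(1−5) = (−7)·(−2)·(−6)·(−4) = 336 ≡ 6, so v_2 = 6^{−1} = 2 (mod 11).
  i = 3 (α = 3): (3−8)(3−1)(3−7)(3−5) = (−5)·2·(−4)·(−2) = −80 ≡ 8, so v_3 = 8^{−1} = 7 (mod 11).
  i = 4 (α = 7): (7−8)(7−1)(7−3)(7−5) = (−1)·6·4·2 = −48 ≡ 7, so v_4 = 7^{−1} = 8 (mod 11).
  i = 5 (α = 5): (5−8)(5−1)(5−3)(5−7) = (−3)·4·2·(−2) = 48 ≡ 4, so v_5 = 4^{−1} = 3 (mod 11).
  v = [2, 2, 7, 8, 3].
Step 2: syndromes of r = [9, 2, 8, 0, 4] (all sums mod 11).
  S_0 = Σ v_i r_i = 2·9 + 2·2 + 7·8 + 8·0 + 3·4 = 90 ≡ 2.
  S_1 = Σ v_i α_i r_i = 2·8·9 + 2·1·2 + 7·3·8 + 8·7·0 + 3·5·4 = 376 ≡ 2.
  α_i^2 mod 11 = [9, 1, 9, 5, 3].
  S_2 = Σ v_i α_i^2 r_i = 2·9·9 + 2·1·2 + 7·9·8 + 8·5·0 + 3·3·4 = 706 ≡ 2.
  S = (2, 2, 2) ≠ 0, so r is not a codeword (an error is present).
Step 3: locate the error. For a single error e at position i, S_ℓ = v_i·e·α_i^ℓ, so α_err = S_1/S_0.
  S_0^{−1} = 2^{−1} = 6 (mod 11), so α_err = 2·6 = 12 ≡ 1 = α_2. Error position i = 2.
  Consistency check: S_2/S_1 = 2·6 = 12 ≡ 1 = α_err ✓ (single-error assumption holds).
Step 4: error magnitude e = S_0/v_2 = S_0·∏_{j≠2}(α_2 − α_j) = 2·6 = 12 ≡ 1 (mod 11).
Step 5: correct position 2: c_2 = r_2 − e = 2 − 1 ≡ 1 (mod 11). Hence c = [9, 1, 8, 0, 4].
  Check: interpolating c through the α_i gives m(x) = 3 + 9·x (degree < 2) with m(α_i) = c_i for every i, so c is indeed a codeword.


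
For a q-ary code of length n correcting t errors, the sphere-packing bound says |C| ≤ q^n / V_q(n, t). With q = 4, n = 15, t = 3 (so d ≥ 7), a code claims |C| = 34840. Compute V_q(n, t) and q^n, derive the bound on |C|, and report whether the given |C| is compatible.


V_q(n, t) = 13276, q^n = 1073741824, Hamming bound = 80878, |C| = 34840 ≤ bound (satisfied).

Step 1: Compute V_q(n, t) = Σ_{j=0}^3 C(n, j) (q−1)^j.
  j = 0: C(15,0)·(3)^0 = 1·1 = 1.
  j = 1: C(15,1)·(3)^1 = 15·3 = 45.
  j = 2: C(15,2)·(3)^2 = 105·9 = 945.
  j = 3: C(15,3)·(3)^3 = 455·27 = 12285.
  V_q(n, t) = 1 + 45 + 945 + 12285 = 13276.
Step 2: q^n = 4^15 = 1073741824.
Step 3: Hamming bound ⌊q^n / V_q(n,t)⌋ = ⌊1073741824/13276⌋ = 80878.
Step 4: Compare |C| = 34840 to 80878: satisfied.
The claimed |C| lies below the Hamming bound.


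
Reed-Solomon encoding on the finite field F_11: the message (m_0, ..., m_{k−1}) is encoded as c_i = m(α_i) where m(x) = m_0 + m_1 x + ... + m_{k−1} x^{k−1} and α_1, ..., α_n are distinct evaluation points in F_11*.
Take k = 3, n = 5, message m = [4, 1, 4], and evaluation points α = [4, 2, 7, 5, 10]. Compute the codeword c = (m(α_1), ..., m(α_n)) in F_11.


c = [6, 0, 9, 10, 7]

Message polynomial: m(x) = 4 + 1·x + 4·x^2 (mod 11).
For each evaluation point α_i, compute m(α_i) mod 11:
  α_1 = 4: Horner steps 4 → 6 → 6, so m(4) = 6.
  α_2 = 2: Horner steps 4 → 9 → 0, so m(2) = 0.
  α_3 = 7: Horner steps 4 → 7 → 9, so m(7) = 9.
  α_4 = 5: Horner steps 4 → 10 → 10, so m(5) = 10.
  α_5 = 10: Horner steps 4 → 8 → 7, so m(10) = 7.
Codeword c = [6, 0, 9, 10, 7] ∈ F_11^5.


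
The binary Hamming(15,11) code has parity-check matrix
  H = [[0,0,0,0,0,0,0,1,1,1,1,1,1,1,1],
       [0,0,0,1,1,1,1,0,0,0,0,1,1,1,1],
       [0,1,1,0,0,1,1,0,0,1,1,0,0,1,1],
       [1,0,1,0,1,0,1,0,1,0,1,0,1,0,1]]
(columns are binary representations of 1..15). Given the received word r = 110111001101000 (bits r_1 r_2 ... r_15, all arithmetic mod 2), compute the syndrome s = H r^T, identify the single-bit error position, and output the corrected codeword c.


s = (1, 0, 1, 1)^T, error position = 11, corrected codeword c = 110111001111000

Compute s = H r^T mod 2 one row at a time:
  s_1 = 0 + 1 + 1 + 0 + 1 + 0 + 0 + 0 = 3 ≡ 1 (mod 2).
  s_2 = 1 + 1 + 1 + 0 + 1 + 0 + 0 + 0 = 4 ≡ 0 (mod 2).
  s_3 = 1 + 0 + 1 + 0 + 1 + 0 + 0 + 0 = 3 ≡ 1 (mod 2).
  s_4 = 1 + 0 + 1 + 0 + 1 + 0 + 0 + 0 = 3 ≡ 1 (mod 2).
s = (1, 0, 1, 1)^T — this equals column 11 of H (binary 1011), so error is at position 11.
Correct: flip bit 11 of r = 110111001101000 to get c = 110111001111000.


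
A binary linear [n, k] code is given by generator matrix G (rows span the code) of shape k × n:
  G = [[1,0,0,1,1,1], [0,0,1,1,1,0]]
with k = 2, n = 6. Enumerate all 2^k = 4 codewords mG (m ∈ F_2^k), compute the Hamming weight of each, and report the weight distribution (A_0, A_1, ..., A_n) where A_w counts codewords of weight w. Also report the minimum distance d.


Weight distribution: A_0 = 1, A_3 = 2, A_4 = 1. Minimum distance d = 3.

Enumerate all 2^2 = 4 messages m ∈ F_2^2.
For each, compute codeword c = mG in F_2^6, then tally its weight.
  m = 00 → c = 000000, weight = 0.
  m = 10 → c = 100111, weight = 4.
  m = 01 → c = 001110, weight = 3.
  m = 11 → c = 101001, weight = 3.
Tally weights:
  weight 0: 1 codewords.
  weight 3: 2 codewords.
  weight 4: 1 codewords.
Minimum distance d = smallest w > 0 with A_w > 0 = 3.
Sanity: Σ A_w = 4 = 2^2 = 4 ✓.


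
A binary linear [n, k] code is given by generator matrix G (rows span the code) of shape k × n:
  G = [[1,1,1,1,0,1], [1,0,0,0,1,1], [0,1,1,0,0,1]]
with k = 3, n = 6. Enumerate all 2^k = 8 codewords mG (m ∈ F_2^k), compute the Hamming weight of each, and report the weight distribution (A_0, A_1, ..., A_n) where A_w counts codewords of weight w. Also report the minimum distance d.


Weight distribution: A_0 = 1, A_2 = 1, A_3 = 3, A_4 = 2, A_5 = 1. Minimum distance d = 2.

Enumerate all 2^3 = 8 messages m ∈ F_2^3.
For each, compute codeword c = mG in F_2^6, then tally its weight.
  m = 000 → c = 000000, weight = 0.
  m = 100 → c = 111101, weight = 5.
  m = 010 → c = 100011, weight = 3.
  m = 110 → c = 011110, weight = 4.
  m = 001 → c = 011001, weight = 3.
  m = 101 → c = 100100, weight = 2.
  m = 011 → c = 111010, weight = 4.
  m = 111 → c = 000111, weight = 3.
Tally weights:
  weight 0: 1 codewords.
  weight 2: 1 codewords.
  weight 3: 3 codewords.
  weight 4: 2 codewords.
  weight 5: 1 codewords.
Minimum distance d = smallest w > 0 with A_w > 0 = 2.
Sanity: Σ A_w = 8 = 2^3 = 8 ✓.


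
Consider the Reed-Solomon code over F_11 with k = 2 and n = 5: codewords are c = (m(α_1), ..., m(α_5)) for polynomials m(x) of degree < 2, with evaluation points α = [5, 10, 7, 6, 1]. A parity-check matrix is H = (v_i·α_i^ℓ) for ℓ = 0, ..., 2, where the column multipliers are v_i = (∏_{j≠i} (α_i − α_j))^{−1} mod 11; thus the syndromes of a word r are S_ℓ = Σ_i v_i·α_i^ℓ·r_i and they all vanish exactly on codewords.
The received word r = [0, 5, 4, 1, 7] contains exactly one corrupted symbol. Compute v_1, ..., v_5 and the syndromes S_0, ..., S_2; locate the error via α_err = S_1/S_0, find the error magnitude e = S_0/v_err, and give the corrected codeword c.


S = (3, 10, 4), error at position 3, error magnitude e = 2, c = [0, 5, 2, 1, 7].

Step 1: column multipliers v_i = (∏_{j≠i}(α_i − α_j))^{−1} mod 11.
  i = 1 (α = 5): (5−10)(5−7)(5−6)(5−1) = (−5)·(−2)·(−1)·4 = −40 ≡ 4, so v_1 = 4^{−1} = 3 (mod 11).
  i = 2 (α = 10): (10−5)(10−7)(10−6)(10−1) = 5·3·4·9 = 540 ≡ 1, so v_2 = 1^{−1} = 1 (mod 11).
  i = 3 (α = 7): (7−5)(7−10)(7−6)(7−1) = 2·(−3)·1·6 = −36 ≡ 8, so v_3 = 8^{−1} = 7 (mod 11).
  i = 4 (α = 6): (6−5)(6−10)(6−7)(6−1) = 1·(−4)·(−1)·5 = 20 ≡ 9, so v_4 = 9^{−1} = 5 (mod 11).
  i = 5 (α = 1): (1−5)(1−10)(1−7)(1−6) = (−4)·(−9)·(−6)·(−5) = 1080 ≡ 2, so v_5 = 2^{−1} = 6 (mod 11).
  v = [3, 1, 7, 5, 6].
Step 2: syndromes of r = [0, 5, 4, 1, 7] (all sums mod 11).
  S_0 = Σ v_i r_i = 3·0 + 1·5 + 7·4 + 5·1 + 6·7 = 80 ≡ 3.
  S_1 = Σ v_i α_i r_i = 3·5·0 + 1·10·5 + 7·7·4 + 5·6·1 + 6·1·7 = 318 ≡ 10.
  α_i^2 mod 11 = [3, 1, 5, 3, 1].
  S_2 = Σ v_i α_i^2 r_i = 3·3·0 + 1·1·5 + 7·5·4 + 5·3·1 + 6·1·7 = 202 ≡ 4.
  S = (3, 10, 4) ≠ 0, so r is not a codeword (an error is present).
Step 3: locate the error. For a single error e at position i, S_ℓ = v_i·e·α_i^ℓ, so α_err = S_1/S_0.
  S_0^{−1} = 3^{−1} = 4 (mod 11), so α_err = 10·4 = 40 ≡ 7 = α_3. Error position i = 3.
  Consistency check: S_2/S_1 = 4·10 = 40 ≡ 7 = α_err ✓ (single-error assumption holds).
Step 4: error magnitude e = S_0/v_3 = S_0·∏_{j≠3}(α_3 − α_j) = 3·8 = 24 ≡ 2 (mod 11).
Step 5: correct position 3: c_3 = r_3 − e = 4 − 2 ≡ 2 (mod 11). Hence c = [0, 5, 2, 1, 7].
  Check: interpolating c through the α_i gives m(x) = 6 + 1·x (degree < 2) with m(α_i) = c_i for every i, so c is indeed a codeword.
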